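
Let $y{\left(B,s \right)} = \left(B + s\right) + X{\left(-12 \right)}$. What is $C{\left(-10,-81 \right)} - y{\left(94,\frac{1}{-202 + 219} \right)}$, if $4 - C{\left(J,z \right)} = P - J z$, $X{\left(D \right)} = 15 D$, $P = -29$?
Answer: $\frac{15792}{17} \approx 928.94$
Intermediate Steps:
$y{\left(B,s \right)} = -180 + B + s$ ($y{\left(B,s \right)} = \left(B + s\right) + 15 \left(-12\right) = \left(B + s\right) - 180 = -180 + B + s$)
$C{\left(J,z \right)} = 33 + J z$ ($C{\left(J,z \right)} = 4 - \left(-29 - J z\right) = 4 + \left(29 + J z\right) = 33 + J z$)
$C{\left(-10,-81 \right)} - y{\left(94,\frac{1}{-202 + 219} \right)} = \left(33 - -810\right) - \left(-180 + 94 + \frac{1}{-202 + 219}\right) = \left(33 + 810\right) - \left(-180 + 94 + \frac{1}{17}\right) = 843 - \left(-180 + 94 + \frac{1}{17}\right) = 843 - - \frac{1461}{17} = 843 + \frac{1461}{17} = \frac{15792}{17}$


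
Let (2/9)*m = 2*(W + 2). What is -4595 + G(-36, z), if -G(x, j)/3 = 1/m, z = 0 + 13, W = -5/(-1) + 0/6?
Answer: -96496/21 ≈ -4595.0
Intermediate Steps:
W = 5 (W = -5*(-1) + 0*(⅙) = 5 + 0 = 5)
m = 63 (m = 9*(2*(5 + 2))/2 = 9*(2*7)/2 = (9/2)*14 = 63)
z = 13
G(x, j) = -1/21 (G(x, j) = -3/63 = -3*1/63 = -1/21)
-4595 + G(-36, z) = -4595 - 1/21 = -96496/21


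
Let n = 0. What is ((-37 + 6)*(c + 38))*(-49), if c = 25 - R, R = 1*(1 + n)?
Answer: 94178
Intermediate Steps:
R = 1 (R = 1*(1 + 0) = 1*1 = 1)
c = 24 (c = 25 - 1*1 = 25 - 1 = 24)
((-37 + 6)*(c + 38))*(-49) = ((-37 + 6)*(24 + 38))*(-49) = -31*62*(-49) = -1922*(-49) = 94178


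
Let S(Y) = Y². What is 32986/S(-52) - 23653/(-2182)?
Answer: 33983291/1475032 ≈ 23.039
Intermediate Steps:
32986/S(-52) - 23653/(-2182) = 32986/((-52)²) - 23653/(-2182) = 32986/2704 - 23653*(-1/2182) = 32986*(1/2704) + 23653/2182 = 16493/1352 + 23653/2182 = 33983291/1475032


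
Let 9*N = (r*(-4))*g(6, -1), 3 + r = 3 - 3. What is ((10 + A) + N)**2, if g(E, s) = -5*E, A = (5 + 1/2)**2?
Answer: 1/16 ≈ 0.062500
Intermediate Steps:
A = 121/4 (A = (5 + 1*(1/2))**2 = (5 + 1/2)**2 = (11/2)**2 = 121/4 ≈ 30.250)
r = -3 (r = -3 + (3 - 3) = -3 + 0 = -3)
N = -40 (N = ((-3*(-4))*(-5*6))/9 = (12*(-30))/9 = (1/9)*(-360) = -40)
((10 + A) + N)**2 = ((10 + 121/4) - 40)**2 = (161/4 - 40)**2 = (1/4)**2 = 1/16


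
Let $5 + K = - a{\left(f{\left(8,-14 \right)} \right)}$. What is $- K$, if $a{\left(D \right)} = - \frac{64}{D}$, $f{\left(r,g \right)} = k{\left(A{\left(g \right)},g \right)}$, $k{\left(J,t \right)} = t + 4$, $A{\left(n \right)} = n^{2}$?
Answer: $\frac{57}{5} \approx 11.4$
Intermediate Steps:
$k{\left(J,t \right)} = 4 + t$
$f{\left(r,g \right)} = 4 + g$
$K = - \frac{57}{5}$ ($K = -5 - - \frac{64}{4 - 14} = -5 - - \frac{64}{-10} = -5 - \left(-64\right) \left(- \frac{1}{10}\right) = -5 - \frac{32}{5} = - \frac{57}{5} \approx -11.4$)
$- K = \left(-1\right) \left(- \frac{57}{5}\right) = \frac{57}{5}$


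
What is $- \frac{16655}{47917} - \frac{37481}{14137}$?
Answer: $- \frac{2031428812}{677402629} \approx -2.9988$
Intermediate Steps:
$- \frac{16655}{47917} - \frac{37481}{14137} = - \frac{2031428812}{677402629}$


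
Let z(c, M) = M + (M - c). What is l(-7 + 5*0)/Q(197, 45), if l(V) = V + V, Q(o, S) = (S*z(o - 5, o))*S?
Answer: -7/204525 ≈ -3.4226e-5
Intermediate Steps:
z(c, M) = -c + 2*M
Q(o, S) = S**2*(5 + o) (Q(o, S) = (S*(-(o - 5) + 2*o))*S = (S*(-(-5 + o) + 2*o))*S = (S*((5 - o) + 2*o))*S = (S*(5 + o))*S = S**2*(5 + o))
l(V) = 2*V
l(-7 + 5*0)/Q(197, 45) = (2*(-7 + 5*0))/((45**2*(5 + 197))) = (2*(-7 + 0))/((2025*202)) = (2*(-7))/409050 = -14*1/409050 = -7/204525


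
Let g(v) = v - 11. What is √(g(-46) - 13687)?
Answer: 4*I*√859 ≈ 117.23*I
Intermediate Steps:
g(v) = -11 + v
√(g(-46) - 13687) = √((-11 - 46) - 13687) = √(-57 - 13687) = √(-13744) = 4*I*√859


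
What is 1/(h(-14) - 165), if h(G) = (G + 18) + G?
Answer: -1/175 ≈ -0.0057143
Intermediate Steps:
h(G) = 18 + 2*G (h(G) = (18 + G) + G = 18 + 2*G)
1/(h(-14) - 165) = 1/((18 + 2*(-14)) - 165) = 1/((18 - 28) - 165) = 1/(-10 - 165) = 1/(-175) = -1/175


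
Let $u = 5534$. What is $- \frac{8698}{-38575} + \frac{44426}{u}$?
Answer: $\frac{880933841}{106737025} \approx 8.2533$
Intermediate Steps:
$- \frac{8698}{-38575} + \frac{44426}{u} = - \frac{8698}{-38575} + \frac{44426}{5534} = \left(-8698\right) \left(- \frac{1}{38575}\right) + 44426 \cdot \frac{1}{5534} = \frac{8698}{38575} + \frac{22213}{2767} = \frac{880933841}{106737025}$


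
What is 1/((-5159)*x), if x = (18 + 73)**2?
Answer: -1/42721679 ≈ -2.3407e-8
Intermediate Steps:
x = 8281 (x = 91**2 = 8281)
1/((-5159)*x) = 1/(-5159*8281) = -1/5159*1/8281 = -1/42721679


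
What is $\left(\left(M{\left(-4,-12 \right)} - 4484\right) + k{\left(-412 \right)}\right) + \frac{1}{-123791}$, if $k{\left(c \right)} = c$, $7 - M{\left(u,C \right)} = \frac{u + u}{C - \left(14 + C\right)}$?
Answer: $- \frac{4236994564}{866537} \approx -4889.6$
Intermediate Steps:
$M{\left(u,C \right)} = 7 + \frac{u}{7}$ ($M{\left(u,C \right)} = 7 - \frac{u + u}{C - \left(14 + C\right)} = 7 - \frac{2 u}{-14} = 7 - 2 u \left(- \frac{1}{14}\right) = 7 - - \frac{u}{7} = 7 + \frac{u}{7}$)
$\left(\left(M{\left(-4,-12 \right)} - 4484\right) + k{\left(-412 \right)}\right) + \frac{1}{-123791} = \left(\left(\left(7 + \frac{1}{7} \left(-4\right)\right) - 4484\right) - 412\right) + \frac{1}{-123791} = \left(\left(\left(7 - \frac{4}{7}\right) - 4484\right) - 412\right) - \frac{1}{123791} = \left(\left(\frac{45}{7} - 4484\right) - 412\right) - \frac{1}{123791} = \left(- \frac{31343}{7} - 412\right) - \frac{1}{123791} = - \frac{34227}{7} - \frac{1}{123791} = - \frac{4236994564}{866537}$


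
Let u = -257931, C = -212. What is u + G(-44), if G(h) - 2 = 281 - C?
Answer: -257436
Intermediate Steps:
G(h) = 495 (G(h) = 2 + (281 - 1*(-212)) = 2 + (281 + 212) = 2 + 493 = 495)
u + G(-44) = -257931 + 495 = -257436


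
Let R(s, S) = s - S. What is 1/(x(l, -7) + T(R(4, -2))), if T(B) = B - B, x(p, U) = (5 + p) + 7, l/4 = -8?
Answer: -1/20 ≈ -0.050000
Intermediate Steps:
l = -32 (l = 4*(-8) = -32)
x(p, U) = 12 + p
T(B) = 0
1/(x(l, -7) + T(R(4, -2))) = 1/((12 - 32) + 0) = 1/(-20 + 0) = 1/(-20) = -1/20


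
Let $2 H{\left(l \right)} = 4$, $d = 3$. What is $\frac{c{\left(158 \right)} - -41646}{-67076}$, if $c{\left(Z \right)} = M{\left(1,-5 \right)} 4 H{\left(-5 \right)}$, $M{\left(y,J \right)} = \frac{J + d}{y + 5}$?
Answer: $- \frac{62465}{100614} \approx -0.62084$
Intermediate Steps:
$M{\left(y,J \right)} = \frac{3 + J}{5 + y}$ ($M{\left(y,J \right)} = \frac{J + 3}{y + 5} = \frac{3 + J}{5 + y}$)
$H{\left(l \right)} = 2$ ($H{\left(l \right)} = \frac{1}{2} \cdot 4 = 2$)
$c{\left(Z \right)} = - \frac{8}{3}$ ($c{\left(Z \right)} = \frac{3 - 5}{5 + 1} \cdot 4 \cdot 2 = \frac{1}{6} \left(-2\right) 4 \cdot 2 = \left(- \frac{1}{3}\right) 4 \cdot 2 = \left(- \frac{4}{3}\right) 2 = - \frac{8}{3}$)
$\frac{c{\left(158 \right)} - -41646}{-67076} = \frac{- \frac{8}{3} - -41646}{-67076} = \left(- \frac{8}{3} + 41646\right) \left(- \frac{1}{67076}\right) = \frac{124930}{3} \left(- \frac{1}{67076}\right) = - \frac{62465}{100614}$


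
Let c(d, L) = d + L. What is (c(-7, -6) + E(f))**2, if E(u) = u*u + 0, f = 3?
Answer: 16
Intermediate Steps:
c(d, L) = L + d
E(u) = u**2 (E(u) = u**2 + 0 = u**2)
(c(-7, -6) + E(f))**2 = ((-6 - 7) + 3**2)**2 = (-13 + 9)**2 = (-4)**2 = 16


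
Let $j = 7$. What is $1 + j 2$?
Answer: $15$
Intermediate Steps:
$1 + j 2 = 1 + 7 \cdot 2 = 1 + 14 = 15$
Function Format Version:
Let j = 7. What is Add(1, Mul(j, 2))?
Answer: 15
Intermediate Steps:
Add(1, Mul(j, 2)) = Add(1, Mul(7, 2)) = Add(1, 14) = 15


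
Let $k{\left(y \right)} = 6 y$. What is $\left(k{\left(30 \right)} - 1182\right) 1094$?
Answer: $-1096188$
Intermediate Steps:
$\left(k{\left(30 \right)} - 1182\right) 1094 = \left(6 \cdot 30 - 1182\right) 1094 = \left(180 - 1182\right) 1094 = \left(-1002\right) 1094 = -1096188$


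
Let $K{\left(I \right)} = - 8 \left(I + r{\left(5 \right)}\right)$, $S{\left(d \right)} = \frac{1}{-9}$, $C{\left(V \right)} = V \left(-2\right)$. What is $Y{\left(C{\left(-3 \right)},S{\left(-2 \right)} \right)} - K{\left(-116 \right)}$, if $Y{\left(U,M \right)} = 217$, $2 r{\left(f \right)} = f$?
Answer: $-691$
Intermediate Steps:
$r{\left(f \right)} = \frac{f}{2}$
$C{\left(V \right)} = - 2 V$
$S{\left(d \right)} = - \frac{1}{9}$
$K{\left(I \right)} = -20 - 8 I$ ($K{\left(I \right)} = - 8 \left(I + \frac{1}{2} \cdot 5\right) = - 8 \left(I + \frac{5}{2}\right) = - 8 \left(\frac{5}{2} + I\right) = -20 - 8 I$)
$Y{\left(C{\left(-3 \right)},S{\left(-2 \right)} \right)} - K{\left(-116 \right)} = 217 - \left(-20 - -928\right) = 217 - \left(-20 + 928\right) = 217 - 908 = -691$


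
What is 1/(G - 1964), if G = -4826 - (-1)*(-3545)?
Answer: -1/10335 ≈ -9.6759e-5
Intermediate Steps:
G = -8371 (G = -4826 - 1*3545 = -4826 - 3545 = -8371)
1/(G - 1964) = 1/(-8371 - 1964) = 1/(-10335) = -1/10335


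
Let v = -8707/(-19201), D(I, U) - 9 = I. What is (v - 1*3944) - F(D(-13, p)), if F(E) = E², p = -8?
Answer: -76027253/19201 ≈ -3959.5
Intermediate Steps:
D(I, U) = 9 + I
v = 8707/19201 (v = -8707*(-1/19201) = 8707/19201 ≈ 0.45347)
(v - 1*3944) - F(D(-13, p)) = (8707/19201 - 1*3944) - (9 - 13)² = (8707/19201 - 3944) - 1*(-4)² = -75720037/19201 - 1*16 = -75720037/19201 - 16 = -76027253/19201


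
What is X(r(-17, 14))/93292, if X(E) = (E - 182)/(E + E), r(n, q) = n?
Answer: 199/3171928 ≈ 6.2738e-5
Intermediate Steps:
X(E) = (-182 + E)/(2*E) (X(E) = (-182 + E)/((2*E)) = (-182 + E)*(1/(2*E)) = (-182 + E)/(2*E))
X(r(-17, 14))/93292 = ((1/2)*(-182 - 17)/(-17))/93292 = ((1/2)*(-1/17)*(-199))*(1/93292) = (199/34)*(1/93292) = 199/3171928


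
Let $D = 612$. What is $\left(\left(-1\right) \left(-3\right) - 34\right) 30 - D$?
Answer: $-1542$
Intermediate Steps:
$\left(\left(-1\right) \left(-3\right) - 34\right) 30 - D = \left(\left(-1\right) \left(-3\right) - 34\right) 30 - 612 = \left(3 - 34\right) 30 - 612 = \left(-31\right) 30 - 612 = -930 - 612 = -1542$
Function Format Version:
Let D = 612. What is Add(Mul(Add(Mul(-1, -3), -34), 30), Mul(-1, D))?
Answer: -1542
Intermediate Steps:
Add(Mul(Add(Mul(-1, -3), -34), 30), Mul(-1, D)) = Add(Mul(Add(Mul(-1, -3), -34), 30), Mul(-1, 612)) = Add(Mul(Add(3, -34), 30), -612) = Add(Mul(-31, 30), -612) = Add(-930, -612) = -1542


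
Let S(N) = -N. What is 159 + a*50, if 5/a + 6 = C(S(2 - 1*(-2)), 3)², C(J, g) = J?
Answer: 184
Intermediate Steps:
a = ½ (a = 5/(-6 + (-(2 - 1*(-2)))²) = 5/(-6 + (-(2 + 2))²) = 5/(-6 + (-1*4)²) = 5/(-6 + (-4)²) = 5/(-6 + 16) = 5/10 = 5*(⅒) = ½ ≈ 0.50000)
159 + a*50 = 159 + (½)*50 = 159 + 25 = 184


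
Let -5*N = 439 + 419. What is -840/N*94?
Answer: 65800/143 ≈ 460.14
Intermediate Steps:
N = -858/5 (N = -(439 + 419)/5 = -1/5*858 = -858/5 ≈ -171.60)
-840/N*94 = -840/(-858/5)*94 = -840*(-5/858)*94 = (700/143)*94 = 65800/143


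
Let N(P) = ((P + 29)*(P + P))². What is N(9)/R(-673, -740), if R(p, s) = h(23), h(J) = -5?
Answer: -467856/5 ≈ -93571.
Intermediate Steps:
R(p, s) = -5
N(P) = 4*P²*(29 + P)² (N(P) = ((29 + P)*(2*P))² = (2*P*(29 + P))² = 4*P²*(29 + P)²)
N(9)/R(-673, -740) = (4*9²*(29 + 9)²)/(-5) = (4*81*38²)*(-⅕) = (4*81*1444)*(-⅕) = 467856*(-⅕) = -467856/5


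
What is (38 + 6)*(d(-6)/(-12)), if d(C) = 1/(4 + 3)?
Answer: -11/21 ≈ -0.52381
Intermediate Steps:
d(C) = ⅐ (d(C) = 1/7 = ⅐)
(38 + 6)*(d(-6)/(-12)) = (38 + 6)*((⅐)/(-12)) = 44*((⅐)*(-1/12)) = 44*(-1/84) = -11/21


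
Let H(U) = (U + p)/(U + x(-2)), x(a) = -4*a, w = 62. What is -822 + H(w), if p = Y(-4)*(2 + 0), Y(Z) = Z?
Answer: -28743/35 ≈ -821.23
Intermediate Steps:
p = -8 (p = -4*(2 + 0) = -4*2 = -8)
H(U) = (-8 + U)/(8 + U) (H(U) = (U - 8)/(U - 4*(-2)) = (-8 + U)/(U + 8) = (-8 + U)/(8 + U))
-822 + H(w) = -822 + (-8 + 62)/(8 + 62) = -822 + 54/70 = -822 + (1/70)*54 = -822 + 27/35 = -28743/35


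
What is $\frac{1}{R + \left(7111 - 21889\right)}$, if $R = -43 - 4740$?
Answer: $- \frac{1}{19561} \approx -5.1122 \cdot 10^{-5}$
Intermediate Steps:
$R = -4783$ ($R = -43 - 4740 = -4783$)
$\frac{1}{R + \left(7111 - 21889\right)} = \frac{1}{-4783 + \left(7111 - 21889\right)} = \frac{1}{-4783 - 14778} = \frac{1}{-19561} = - \frac{1}{19561}$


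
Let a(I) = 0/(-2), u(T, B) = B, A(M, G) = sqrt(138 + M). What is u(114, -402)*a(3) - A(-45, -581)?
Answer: -sqrt(93) ≈ -9.6436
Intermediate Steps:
a(I) = 0 (a(I) = 0*(-1/2) = 0)
u(114, -402)*a(3) - A(-45, -581) = -402*0 - sqrt(138 - 45) = 0 - sqrt(93) = -sqrt(93)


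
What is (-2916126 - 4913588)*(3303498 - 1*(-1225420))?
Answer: -35460132669452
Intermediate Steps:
(-2916126 - 4913588)*(3303498 - 1*(-1225420)) = -7829714*(3303498 + 1225420) = -7829714*4528918 = -35460132669452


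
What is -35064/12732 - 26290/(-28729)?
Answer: -56052448/30481469 ≈ -1.8389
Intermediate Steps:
-35064/12732 - 26290/(-28729) = -35064*1/12732 - 26290*(-1/28729) = -2922/1061 + 26290/28729 = -56052448/30481469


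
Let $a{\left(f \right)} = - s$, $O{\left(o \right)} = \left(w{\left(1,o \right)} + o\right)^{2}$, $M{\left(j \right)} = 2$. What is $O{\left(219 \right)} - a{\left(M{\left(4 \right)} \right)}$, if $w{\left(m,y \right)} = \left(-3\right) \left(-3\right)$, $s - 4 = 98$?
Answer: $52086$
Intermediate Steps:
$s = 102$ ($s = 4 + 98 = 102$)
$w{\left(m,y \right)} = 9$
$O{\left(o \right)} = \left(9 + o\right)^{2}$
$a{\left(f \right)} = -102$ ($a{\left(f \right)} = \left(-1\right) 102 = -102$)
$O{\left(219 \right)} - a{\left(M{\left(4 \right)} \right)} = \left(9 + 219\right)^{2} - -102 = 228^{2} + 102 = 51984 + 102 = 52086$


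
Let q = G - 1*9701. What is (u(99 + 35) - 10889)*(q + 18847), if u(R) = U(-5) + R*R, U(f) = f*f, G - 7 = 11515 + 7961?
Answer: 203036868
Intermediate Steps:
G = 19483 (G = 7 + (11515 + 7961) = 7 + 19476 = 19483)
U(f) = f**2
q = 9782 (q = 19483 - 1*9701 = 19483 - 9701 = 9782)
u(R) = 25 + R**2 (u(R) = (-5)**2 + R*R = 25 + R**2)
(u(99 + 35) - 10889)*(q + 18847) = ((25 + (99 + 35)**2) - 10889)*(9782 + 18847) = ((25 + 134**2) - 10889)*28629 = ((25 + 17956) - 10889)*28629 = (17981 - 10889)*28629 = 7092*28629 = 203036868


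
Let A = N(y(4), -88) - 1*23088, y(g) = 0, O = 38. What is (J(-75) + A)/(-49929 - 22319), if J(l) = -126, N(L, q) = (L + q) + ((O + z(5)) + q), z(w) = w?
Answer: 23347/72248 ≈ 0.32315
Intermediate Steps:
N(L, q) = 43 + L + 2*q (N(L, q) = (L + q) + ((38 + 5) + q) = (L + q) + (43 + q) = 43 + L + 2*q)
A = -23221 (A = (43 + 0 + 2*(-88)) - 1*23088 = (43 + 0 - 176) - 23088 = -133 - 23088 = -23221)
(J(-75) + A)/(-49929 - 22319) = (-126 - 23221)/(-49929 - 22319) = -23347/(-72248) = -23347*(-1/72248) = 23347/72248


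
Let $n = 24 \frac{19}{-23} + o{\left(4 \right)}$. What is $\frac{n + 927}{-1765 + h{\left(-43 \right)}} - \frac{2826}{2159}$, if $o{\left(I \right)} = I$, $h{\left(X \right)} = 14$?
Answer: $- \frac{9356333}{5114671} \approx -1.8293$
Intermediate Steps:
$n = - \frac{364}{23}$ ($n = 24 \frac{19}{-23} + 4 = 24 \cdot 19 \left(- \frac{1}{23}\right) + 4 = 24 \left(- \frac{19}{23}\right) + 4 = - \frac{456}{23} + 4 = - \frac{364}{23} \approx -15.826$)
$\frac{n + 927}{-1765 + h{\left(-43 \right)}} - \frac{2826}{2159} = \frac{- \frac{364}{23} + 927}{-1765 + 14} - \frac{2826}{2159} = \frac{20957}{23 \left(-1751\right)} - \frac{2826}{2159} = \frac{20957}{23} \left(- \frac{1}{1751}\right) - \frac{2826}{2159} = - \frac{20957}{40273} - \frac{2826}{2159} = - \frac{9356333}{5114671}$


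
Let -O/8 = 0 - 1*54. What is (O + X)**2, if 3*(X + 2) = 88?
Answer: 1898884/9 ≈ 2.1099e+5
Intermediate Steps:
O = 432 (O = -8*(0 - 1*54) = -8*(0 - 54) = -8*(-54) = 432)
X = 82/3 (X = -2 + (1/3)*88 = -2 + 88/3 = 82/3 ≈ 27.333)
(O + X)**2 = (432 + 82/3)**2 = (1378/3)**2 = 1898884/9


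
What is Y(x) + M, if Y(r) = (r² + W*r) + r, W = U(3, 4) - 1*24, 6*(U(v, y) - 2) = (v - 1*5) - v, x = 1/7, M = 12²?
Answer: 41425/294 ≈ 140.90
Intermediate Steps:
M = 144
x = ⅐ ≈ 0.14286
U(v, y) = 7/6 (U(v, y) = 2 + ((v - 1*5) - v)/6 = 2 + ((v - 5) - v)/6 = 2 + ((-5 + v) - v)/6 = 2 + (⅙)*(-5) = 2 - ⅚ = 7/6)
W = -137/6 (W = 7/6 - 1*24 = 7/6 - 24 = -137/6 ≈ -22.833)
Y(r) = r² - 131*r/6 (Y(r) = (r² - 137*r/6) + r = r² - 131*r/6)
Y(x) + M = (⅙)*(⅐)*(-131 + 6*(⅐)) + 144 = (⅙)*(⅐)*(-131 + 6/7) + 144 = (⅙)*(⅐)*(-911/7) + 144 = -911/294 + 144 = 41425/294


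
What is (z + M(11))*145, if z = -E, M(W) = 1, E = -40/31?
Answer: 10295/31 ≈ 332.10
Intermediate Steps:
E = -40/31 (E = -40*1/31 = -40/31 ≈ -1.2903)
z = 40/31 (z = -1*(-40/31) = 40/31 ≈ 1.2903)
(z + M(11))*145 = (40/31 + 1)*145 = (71/31)*145 = 10295/31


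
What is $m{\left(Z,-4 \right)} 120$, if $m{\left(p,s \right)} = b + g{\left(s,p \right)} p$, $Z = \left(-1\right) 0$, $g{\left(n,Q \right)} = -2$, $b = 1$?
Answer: $120$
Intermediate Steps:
$Z = 0$
$m{\left(p,s \right)} = 1 - 2 p$
$m{\left(Z,-4 \right)} 120 = \left(1 - 0\right) 120 = \left(1 + 0\right) 120 = 1 \cdot 120 = 120$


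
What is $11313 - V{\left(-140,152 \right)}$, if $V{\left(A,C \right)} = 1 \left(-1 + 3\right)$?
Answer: $11311$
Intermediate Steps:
$V{\left(A,C \right)} = 2$ ($V{\left(A,C \right)} = 1 \cdot 2 = 2$)
$11313 - V{\left(-140,152 \right)} = 11313 - 2 = 11311$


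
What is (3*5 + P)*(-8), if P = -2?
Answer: -104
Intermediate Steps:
(3*5 + P)*(-8) = (3*5 - 2)*(-8) = (15 - 2)*(-8) = 13*(-8) = -104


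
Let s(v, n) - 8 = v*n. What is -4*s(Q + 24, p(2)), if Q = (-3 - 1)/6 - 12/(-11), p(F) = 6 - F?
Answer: -13952/33 ≈ -422.79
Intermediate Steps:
Q = 14/33 (Q = -4*1/6 - 12*(-1/11) = -2/3 + 12/11 = 14/33 ≈ 0.42424)
s(v, n) = 8 + n*v (s(v, n) = 8 + v*n = 8 + n*v)
-4*s(Q + 24, p(2)) = -4*(8 + (6 - 1*2)*(14/33 + 24)) = -4*(8 + (6 - 2)*(806/33)) = -4*(8 + 4*(806/33)) = -4*(8 + 3224/33) = -4*3488/33 = -13952/33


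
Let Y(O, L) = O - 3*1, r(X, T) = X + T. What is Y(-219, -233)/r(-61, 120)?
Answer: -222/59 ≈ -3.7627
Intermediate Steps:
r(X, T) = T + X
Y(O, L) = -3 + O (Y(O, L) = O - 3 = -3 + O)
Y(-219, -233)/r(-61, 120) = (-3 - 219)/(120 - 61) = -222/59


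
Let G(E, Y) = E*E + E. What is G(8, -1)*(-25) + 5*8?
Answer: -1760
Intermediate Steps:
G(E, Y) = E + E**2 (G(E, Y) = E**2 + E = E + E**2)
G(8, -1)*(-25) + 5*8 = (8*(1 + 8))*(-25) + 5*8 = (8*9)*(-25) + 40 = 72*(-25) + 40 = -1800 + 40 = -1760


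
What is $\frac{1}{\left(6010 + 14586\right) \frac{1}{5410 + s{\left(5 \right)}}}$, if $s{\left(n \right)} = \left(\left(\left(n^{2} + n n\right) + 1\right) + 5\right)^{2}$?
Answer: $\frac{4273}{10298} \approx 0.41494$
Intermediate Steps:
$s{\left(n \right)} = \left(6 + 2 n^{2}\right)^{2}$ ($s{\left(n \right)} = \left(\left(\left(n^{2} + n^{2}\right) + 1\right) + 5\right)^{2} = \left(\left(2 n^{2} + 1\right) + 5\right)^{2} = \left(\left(1 + 2 n^{2}\right) + 5\right)^{2} = \left(6 + 2 n^{2}\right)^{2}$)
$\frac{1}{\left(6010 + 14586\right) \frac{1}{5410 + s{\left(5 \right)}}} = \frac{1}{\left(6010 + 14586\right) \frac{1}{5410 + 4 \left(3 + 5^{2}\right)^{2}}} = \frac{1}{20596 \frac{1}{5410 + 4 \left(3 + 25\right)^{2}}} = \frac{1}{20596 \frac{1}{5410 + 4 \cdot 28^{2}}} = \frac{1}{20596 \frac{1}{5410 + 4 \cdot 784}} = \frac{1}{20596 \frac{1}{5410 + 3136}} = \frac{1}{20596 \cdot \frac{1}{8546}} = \frac{1}{\frac{10298}{4273}} = \frac{4273}{10298}$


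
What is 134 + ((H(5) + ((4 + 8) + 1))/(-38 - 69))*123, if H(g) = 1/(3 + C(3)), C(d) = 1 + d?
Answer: 89050/749 ≈ 118.89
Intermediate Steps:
H(g) = ⅐ (H(g) = 1/(3 + (1 + 3)) = 1/(3 + 4) = 1/7 = ⅐)
134 + ((H(5) + ((4 + 8) + 1))/(-38 - 69))*123 = 134 + ((⅐ + ((4 + 8) + 1))/(-38 - 69))*123 = 134 + ((⅐ + (12 + 1))/(-107))*123 = 134 + ((⅐ + 13)*(-1/107))*123 = 134 + ((92/7)*(-1/107))*123 = 134 - 92/749*123 = 134 - 11316/749 = 89050/749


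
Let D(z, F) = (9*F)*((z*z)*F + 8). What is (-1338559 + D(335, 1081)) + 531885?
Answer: 1180275095183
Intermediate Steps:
D(z, F) = 9*F*(8 + F*z²) (D(z, F) = (9*F)*(z²*F + 8) = (9*F)*(F*z² + 8) = (9*F)*(8 + F*z²) = 9*F*(8 + F*z²))
(-1338559 + D(335, 1081)) + 531885 = (-1338559 + 9*1081*(8 + 1081*335²)) + 531885 = (-1338559 + 9*1081*(8 + 1081*112225)) + 531885 = (-1338559 + 9*1081*(8 + 121315225)) + 531885 = (-1338559 + 9*1081*121315233) + 531885 = (-1338559 + 1180275901857) + 531885 = 1180274563298 + 531885 = 1180275095183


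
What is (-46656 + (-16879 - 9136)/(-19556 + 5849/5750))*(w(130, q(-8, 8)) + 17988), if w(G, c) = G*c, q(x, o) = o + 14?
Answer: -109366622328195488/112441151 ≈ -9.7266e+8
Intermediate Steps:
q(x, o) = 14 + o
(-46656 + (-16879 - 9136)/(-19556 + 5849/5750))*(w(130, q(-8, 8)) + 17988) = (-46656 + (-16879 - 9136)/(-19556 + 5849/5750))*(130*(14 + 8) + 17988) = (-46656 - 26015/(-19556 + 5849*(1/5750)))*(130*22 + 17988) = (-46656 - 26015/(-19556 + 5849/5750))*(2860 + 17988) = (-46656 - 26015/(-112441151/5750))*20848 = (-46656 - 26015*(-5750/112441151))*20848 = (-46656 + 149586250/112441151)*20848 = -5245904754806/112441151*20848 = -109366622328195488/112441151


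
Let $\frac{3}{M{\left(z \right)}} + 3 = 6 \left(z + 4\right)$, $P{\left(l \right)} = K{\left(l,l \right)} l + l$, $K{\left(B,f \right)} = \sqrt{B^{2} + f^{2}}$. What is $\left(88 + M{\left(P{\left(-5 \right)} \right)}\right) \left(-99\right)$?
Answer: $- \frac{43481889}{4991} + \frac{4950 \sqrt{2}}{4991} \approx -8710.7$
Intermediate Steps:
$P{\left(l \right)} = l + l \sqrt{2} \sqrt{l^{2}}$ ($P{\left(l \right)} = \sqrt{l^{2} + l^{2}} l + l = \sqrt{2 l^{2}} l + l = \sqrt{2} \sqrt{l^{2}} l + l = l \sqrt{2} \sqrt{l^{2}} + l = l + l \sqrt{2} \sqrt{l^{2}}$)
$M{\left(z \right)} = \frac{3}{21 + 6 z}$ ($M{\left(z \right)} = \frac{3}{-3 + 6 \left(z + 4\right)} = \frac{3}{-3 + 6 \left(4 + z\right)} = \frac{3}{-3 + \left(24 + 6 z\right)} = \frac{3}{21 + 6 z}$)
$\left(88 + M{\left(P{\left(-5 \right)} \right)}\right) \left(-99\right) = \left(88 + \frac{1}{7 + 2 \left(- 5 \left(1 + \sqrt{2} \sqrt{\left(-5\right)^{2}}\right)\right)}\right) \left(-99\right) = \left(88 + \frac{1}{7 + 2 \left(- 5 \left(1 + \sqrt{2} \sqrt{25}\right)\right)}\right) \left(-99\right) = \left(88 + \frac{1}{7 + 2 \left(- 5 \left(1 + \sqrt{2} \cdot 5\right)\right)}\right) \left(-99\right) = \left(88 + \frac{1}{7 + 2 \left(- 5 \left(1 + 5 \sqrt{2}\right)\right)}\right) \left(-99\right) = \left(88 + \frac{1}{7 + 2 \left(-5 - 25 \sqrt{2}\right)}\right) \left(-99\right) = \left(88 + \frac{1}{7 - \left(10 + 50 \sqrt{2}\right)}\right) \left(-99\right) = \left(88 + \frac{1}{-3 - 50 \sqrt{2}}\right) \left(-99\right) = -8712 - \frac{99}{-3 - 50 \sqrt{2}}$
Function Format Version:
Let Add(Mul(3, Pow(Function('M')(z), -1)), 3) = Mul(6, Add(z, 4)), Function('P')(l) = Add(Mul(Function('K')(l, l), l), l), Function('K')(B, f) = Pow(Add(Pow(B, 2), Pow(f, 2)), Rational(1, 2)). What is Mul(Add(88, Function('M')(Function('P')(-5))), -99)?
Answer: Add(Rational(-43481889, 4991), Mul(Rational(4950, 4991), Pow(2, Rational(1, 2)))) ≈ -8710.7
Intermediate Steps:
Function('P')(l) = Add(l, Mul(l, Pow(2, Rational(1, 2)), Pow(Pow(l, 2), Rational(1, 2)))) (Function('P')(l) = Add(Mul(Pow(Add(Pow(l, 2), Pow(l, 2)), Rational(1, 2)), l), l) = Add(Mul(Pow(Mul(2, Pow(l, 2)), Rational(1, 2)), l), l) = Add(Mul(Mul(Pow(2, Rational(1, 2)), Pow(Pow(l, 2), Rational(1, 2))), l), l) = Add(Mul(l, Pow(2, Rational(1, 2)), Pow(Pow(l, 2), Rational(1, 2))), l) = Add(l, Mul(l, Pow(2, Rational(1, 2)), Pow(Pow(l, 2), Rational(1, 2)))))
Function('M')(z) = Mul(3, Pow(Add(21, Mul(6, z)), -1)) (Function('M')(z) = Mul(3, Pow(Add(-3, Mul(6, Add(z, 4))), -1)) = Mul(3, Pow(Add(-3, Mul(6, Add(4, z))), -1)) = Mul(3, Pow(Add(-3, Add(24, Mul(6, z))), -1)) = Mul(3, Pow(Add(21, Mul(6, z)), -1)))
Mul(Add(88, Function('M')(Function('P')(-5))), -99) = Mul(Add(88, Pow(Add(7, Mul(2, Mul(-5, Add(1, Mul(Pow(2, Rational(1, 2)), Pow(Pow(-5, 2), Rational(1, 2))))))), -1)), -99) = Mul(Add(88, Pow(Add(7, Mul(2, Mul(-5, Add(1, Mul(Pow(2, Rational(1, 2)), Pow(25, Rational(1, 2))))))), -1)), -99) = Mul(Add(88, Pow(Add(7, Mul(2, Mul(-5, Add(1, Mul(Pow(2, Rational(1, 2)), 5))))), -1)), -99) = Mul(Add(88, Pow(Add(7, Mul(2, Mul(-5, Add(1, Mul(5, Pow(2, Rational(1, 2))))))), -1)), -99) = Mul(Add(88, Pow(Add(7, Mul(2, Add(-5, Mul(-25, Pow(2, Rational(1, 2)))))), -1)), -99) = Mul(Add(88, Pow(Add(7, Add(-10, Mul(-50, Pow(2, Rational(1, 2))))), -1)), -99) = Mul(Add(88, Pow(Add(-3, Mul(-50, Pow(2, Rational(1, 2)))), -1)), -99) = Add(-8712, Mul(-99, Pow(Add(-3, Mul(-50, Pow(2, Rational(1, 2)))), -1)))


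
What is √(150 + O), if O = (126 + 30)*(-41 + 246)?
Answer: 3*√3570 ≈ 179.25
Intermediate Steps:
O = 31980 (O = 156*205 = 31980)
√(150 + O) = √(150 + 31980) = √32130 = 3*√3570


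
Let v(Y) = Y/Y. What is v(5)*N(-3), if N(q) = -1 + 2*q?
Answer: -7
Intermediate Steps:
v(Y) = 1
v(5)*N(-3) = 1*(-1 + 2*(-3)) = 1*(-1 - 6) = 1*(-7) = -7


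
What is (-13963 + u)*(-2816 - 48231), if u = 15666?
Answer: -86933041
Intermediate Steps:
(-13963 + u)*(-2816 - 48231) = (-13963 + 15666)*(-2816 - 48231) = 1703*(-51047) = -86933041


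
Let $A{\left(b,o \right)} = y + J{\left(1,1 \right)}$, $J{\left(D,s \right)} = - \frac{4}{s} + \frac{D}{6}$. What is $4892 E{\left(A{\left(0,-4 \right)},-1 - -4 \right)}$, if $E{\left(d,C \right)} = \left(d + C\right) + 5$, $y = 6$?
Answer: $\frac{149206}{3} \approx 49735.0$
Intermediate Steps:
$J{\left(D,s \right)} = - \frac{4}{s} + \frac{D}{6}$ ($J{\left(D,s \right)} = - \frac{4}{s} + D \frac{1}{6} = - \frac{4}{s} + \frac{D}{6}$)
$A{\left(b,o \right)} = \frac{13}{6}$ ($A{\left(b,o \right)} = 6 + \left(- \frac{4}{1} + \frac{1}{6} \cdot 1\right) = 6 + \left(\left(-4\right) 1 + \frac{1}{6}\right) = 6 + \left(-4 + \frac{1}{6}\right) = 6 - \frac{23}{6} = \frac{13}{6}$)
$E{\left(d,C \right)} = 5 + C + d$ ($E{\left(d,C \right)} = \left(C + d\right) + 5 = 5 + C + d$)
$4892 E{\left(A{\left(0,-4 \right)},-1 - -4 \right)} = 4892 \left(5 - -3 + \frac{13}{6}\right) = 4892 \left(5 + \left(-1 + 4\right) + \frac{13}{6}\right) = 4892 \left(5 + 3 + \frac{13}{6}\right) = 4892 \cdot \frac{61}{6} = \frac{149206}{3}$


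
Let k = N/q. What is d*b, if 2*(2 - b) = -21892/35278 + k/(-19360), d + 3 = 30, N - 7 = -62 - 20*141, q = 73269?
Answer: 69365727134133/1112031422656 ≈ 62.378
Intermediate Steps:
N = -2875 (N = 7 + (-62 - 20*141) = 7 + (-62 - 2820) = 7 - 2882 = -2875)
d = 27 (d = -3 + 30 = 27)
k = -2875/73269 ≈ -0.039239
b = 23121909044711/10008282803904 (b = 2 - (-21892/35278 - 2875/73269/(-19360))/2 = 2 - (-21892*1/35278 - 2875/73269*(-1/19360))/2 = 2 - (-10946/17639 + 575/283697568)/2 = 2 - ½*(-3105343436903/5004141401952) = 2 + 3105343436903/10008282803904 = 23121909044711/10008282803904 ≈ 2.3103)
d*b = 27*(23121909044711/10008282803904) = 69365727134133/1112031422656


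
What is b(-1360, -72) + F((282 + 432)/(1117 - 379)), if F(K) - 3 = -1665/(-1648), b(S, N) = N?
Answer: -112047/1648 ≈ -67.990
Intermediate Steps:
F(K) = 6609/1648 (F(K) = 3 - 1665/(-1648) = 3 - 1665*(-1/1648) = 3 + 1665/1648 = 6609/1648)
b(-1360, -72) + F((282 + 432)/(1117 - 379)) = -72 + 6609/1648 = -112047/1648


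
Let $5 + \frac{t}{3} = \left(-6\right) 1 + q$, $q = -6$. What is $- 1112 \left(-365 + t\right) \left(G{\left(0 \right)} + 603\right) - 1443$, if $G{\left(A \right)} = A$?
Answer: $278941533$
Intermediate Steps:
$t = -51$ ($t = -15 + 3 \left(\left(-6\right) 1 - 6\right) = -15 + 3 \left(-6 - 6\right) = -15 + 3 \left(-12\right) = -15 - 36 = -51$)
$- 1112 \left(-365 + t\right) \left(G{\left(0 \right)} + 603\right) - 1443 = - 1112 \left(-365 - 51\right) \left(0 + 603\right) - 1443 = - 1112 \left(\left(-416\right) 603\right) - 1443 = \left(-1112\right) \left(-250848\right) - 1443 = 278942976 - 1443 = 278941533$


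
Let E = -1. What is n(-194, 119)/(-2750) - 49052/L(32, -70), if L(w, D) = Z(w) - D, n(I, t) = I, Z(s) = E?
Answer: -67439807/94875 ≈ -710.83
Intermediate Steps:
Z(s) = -1
L(w, D) = -1 - D
n(-194, 119)/(-2750) - 49052/L(32, -70) = -194/(-2750) - 49052/(-1 - 1*(-70)) = -194*(-1/2750) - 49052/(-1 + 70) = 97/1375 - 49052/69 = -67439807/94875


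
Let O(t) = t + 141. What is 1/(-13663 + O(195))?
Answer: -1/13327 ≈ -7.5036e-5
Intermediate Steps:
O(t) = 141 + t
1/(-13663 + O(195)) = 1/(-13663 + (141 + 195)) = 1/(-13663 + 336) = 1/(-13327) = -1/13327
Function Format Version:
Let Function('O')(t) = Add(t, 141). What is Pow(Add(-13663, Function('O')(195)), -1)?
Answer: Rational(-1, 13327) ≈ -7.5036e-5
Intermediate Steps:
Function('O')(t) = Add(141, t)
Pow(Add(-13663, Function('O')(195)), -1) = Pow(Add(-13663, Add(141, 195)), -1) = Pow(Add(-13663, 336), -1) = Pow(-13327, -1) = Rational(-1, 13327)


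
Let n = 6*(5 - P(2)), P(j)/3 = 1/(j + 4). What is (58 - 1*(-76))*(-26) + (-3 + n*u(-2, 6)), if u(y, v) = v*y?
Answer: -3811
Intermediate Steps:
P(j) = 3/(4 + j) (P(j) = 3/(j + 4) = 3/(4 + j))
n = 27 (n = 6*(5 - 3/(4 + 2)) = 6*(5 - 3/6) = 6*(5 - 1*½) = 6*(5 - ½) = 6*(9/2) = 27)
(58 - 1*(-76))*(-26) + (-3 + n*u(-2, 6)) = (58 - 1*(-76))*(-26) + (-3 + 27*(6*(-2))) = (58 + 76)*(-26) + (-3 + 27*(-12)) = 134*(-26) + (-3 - 324) = -3484 - 327 = -3811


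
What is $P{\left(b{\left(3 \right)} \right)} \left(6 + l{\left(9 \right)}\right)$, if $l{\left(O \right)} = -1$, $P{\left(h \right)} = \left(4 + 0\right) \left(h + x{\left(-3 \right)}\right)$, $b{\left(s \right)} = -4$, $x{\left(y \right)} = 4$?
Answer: $0$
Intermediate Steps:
$P{\left(h \right)} = 16 + 4 h$ ($P{\left(h \right)} = \left(4 + 0\right) \left(h + 4\right) = 4 \left(4 + h\right) = 16 + 4 h$)
$P{\left(b{\left(3 \right)} \right)} \left(6 + l{\left(9 \right)}\right) = \left(16 + 4 \left(-4\right)\right) \left(6 - 1\right) = \left(16 - 16\right) 5 = 0 \cdot 5 = 0$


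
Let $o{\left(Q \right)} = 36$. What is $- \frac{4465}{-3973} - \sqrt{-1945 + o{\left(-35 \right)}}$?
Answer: $\frac{4465}{3973} - i \sqrt{1909} \approx 1.1238 - 43.692 i$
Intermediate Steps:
$- \frac{4465}{-3973} - \sqrt{-1945 + o{\left(-35 \right)}} = - \frac{4465}{-3973} - \sqrt{-1945 + 36} = \left(-4465\right) \left(- \frac{1}{3973}\right) - \sqrt{-1909} = \frac{4465}{3973} - i \sqrt{1909}$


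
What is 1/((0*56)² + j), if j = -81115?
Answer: -1/81115 ≈ -1.2328e-5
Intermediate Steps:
1/((0*56)² + j) = 1/((0*56)² - 81115) = 1/(0² - 81115) = 1/(0 - 81115) = 1/(-81115) = -1/81115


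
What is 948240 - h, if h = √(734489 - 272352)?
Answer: 948240 - √462137 ≈ 9.4756e+5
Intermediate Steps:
h = √462137 ≈ 679.81
948240 - h = 948240 - √462137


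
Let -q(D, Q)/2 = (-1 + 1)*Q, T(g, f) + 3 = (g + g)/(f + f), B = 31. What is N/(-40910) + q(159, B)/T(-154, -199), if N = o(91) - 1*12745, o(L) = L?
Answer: 6327/20455 ≈ 0.30931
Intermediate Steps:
T(g, f) = -3 + g/f (T(g, f) = -3 + (g + g)/(f + f) = -3 + (2*g)/((2*f)) = -3 + (2*g)*(1/(2*f)) = -3 + g/f)
q(D, Q) = 0 (q(D, Q) = -2*(-1 + 1)*Q = -0*Q = -2*0 = 0)
N = -12654 (N = 91 - 1*12745 = 91 - 12745 = -12654)
N/(-40910) + q(159, B)/T(-154, -199) = -12654/(-40910) + 0/(-3 - 154/(-199)) = -12654*(-1/40910) + 0/(-3 - 154*(-1/199)) = 6327/20455 + 0/(-3 + 154/199) = 6327/20455 + 0/(-443/199) = 6327/20455 + 0*(-199/443) = 6327/20455 + 0 = 6327/20455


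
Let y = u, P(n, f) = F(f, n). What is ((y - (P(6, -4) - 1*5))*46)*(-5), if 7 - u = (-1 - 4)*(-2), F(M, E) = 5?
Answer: 690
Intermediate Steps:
P(n, f) = 5
u = -3 (u = 7 - (-1 - 4)*(-2) = 7 - (-5)*(-2) = 7 - 1*10 = 7 - 10 = -3)
y = -3
((y - (P(6, -4) - 1*5))*46)*(-5) = ((-3 - (5 - 1*5))*46)*(-5) = ((-3 - (5 - 5))*46)*(-5) = ((-3 - 1*0)*46)*(-5) = ((-3 + 0)*46)*(-5) = -3*46*(-5) = -138*(-5) = 690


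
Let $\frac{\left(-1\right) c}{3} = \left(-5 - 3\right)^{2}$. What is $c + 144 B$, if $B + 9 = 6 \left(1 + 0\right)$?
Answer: $-624$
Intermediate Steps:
$c = -192$ ($c = - 3 \left(-5 - 3\right)^{2} = - 3 \left(-8\right)^{2} = \left(-3\right) 64 = -192$)
$B = -3$ ($B = -9 + 6 \left(1 + 0\right) = -9 + 6 \cdot 1 = -9 + 6 = -3$)
$c + 144 B = -192 + 144 \left(-3\right) = -192 - 432 = -624$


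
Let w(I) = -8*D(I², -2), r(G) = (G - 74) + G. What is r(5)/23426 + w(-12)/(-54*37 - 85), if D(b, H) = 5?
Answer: 401864/24398179 ≈ 0.016471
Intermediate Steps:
r(G) = -74 + 2*G (r(G) = (-74 + G) + G = -74 + 2*G)
w(I) = -40 (w(I) = -8*5 = -40)
r(5)/23426 + w(-12)/(-54*37 - 85) = (-74 + 2*5)/23426 - 40/(-54*37 - 85) = (-74 + 10)*(1/23426) - 40/(-1998 - 85) = -64*1/23426 - 40/(-2083) = -32/11713 - 40*(-1/2083) = -32/11713 + 40/2083 = 401864/24398179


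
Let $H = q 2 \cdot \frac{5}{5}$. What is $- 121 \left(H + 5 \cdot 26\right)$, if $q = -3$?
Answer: $-15004$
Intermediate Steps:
$H = -6$ ($H = \left(-3\right) 2 \cdot \frac{5}{5} = - 6 \cdot 5 \cdot \frac{1}{5} = \left(-6\right) 1 = -6$)
$- 121 \left(H + 5 \cdot 26\right) = - 121 \left(-6 + 5 \cdot 26\right) = - 121 \left(-6 + 130\right) = \left(-121\right) 124 = -15004$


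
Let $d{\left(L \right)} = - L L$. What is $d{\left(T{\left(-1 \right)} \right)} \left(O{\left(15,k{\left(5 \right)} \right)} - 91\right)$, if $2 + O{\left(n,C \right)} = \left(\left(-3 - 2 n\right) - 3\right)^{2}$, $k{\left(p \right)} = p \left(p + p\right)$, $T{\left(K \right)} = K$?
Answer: $-1203$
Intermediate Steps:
$d{\left(L \right)} = - L^{2}$
$k{\left(p \right)} = 2 p^{2}$ ($k{\left(p \right)} = p 2 p = 2 p^{2}$)
$O{\left(n,C \right)} = -2 + \left(-6 - 2 n\right)^{2}$ ($O{\left(n,C \right)} = -2 + \left(\left(-3 - 2 n\right) - 3\right)^{2} = -2 + \left(-6 - 2 n\right)^{2}$)
$d{\left(T{\left(-1 \right)} \right)} \left(O{\left(15,k{\left(5 \right)} \right)} - 91\right) = - \left(-1\right)^{2} \left(\left(-2 + 4 \left(3 + 15\right)^{2}\right) - 91\right) = \left(-1\right) 1 \left(\left(-2 + 4 \cdot 18^{2}\right) - 91\right) = - (\left(-2 + 4 \cdot 324\right) - 91) = - (\left(-2 + 1296\right) - 91) = - (1294 - 91) = \left(-1\right) 1203 = -1203$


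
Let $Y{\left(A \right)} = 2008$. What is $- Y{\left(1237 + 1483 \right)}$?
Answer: $-2008$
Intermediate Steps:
$- Y{\left(1237 + 1483 \right)} = \left(-1\right) 2008 = -2008$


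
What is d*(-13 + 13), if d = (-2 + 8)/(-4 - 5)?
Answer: 0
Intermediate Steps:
d = -2/3 (d = 6/(-9) = 6*(-1/9) = -2/3 ≈ -0.66667)
d*(-13 + 13) = -2*(-13 + 13)/3 = -2/3*0 = 0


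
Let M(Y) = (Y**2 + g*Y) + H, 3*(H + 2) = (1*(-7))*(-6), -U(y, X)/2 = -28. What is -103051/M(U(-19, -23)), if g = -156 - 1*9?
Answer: 103051/6092 ≈ 16.916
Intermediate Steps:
U(y, X) = 56 (U(y, X) = -2*(-28) = 56)
H = 12 (H = -2 + ((1*(-7))*(-6))/3 = -2 + (-7*(-6))/3 = -2 + (1/3)*42 = -2 + 14 = 12)
g = -165 (g = -156 - 9 = -165)
M(Y) = 12 + Y**2 - 165*Y (M(Y) = (Y**2 - 165*Y) + 12 = 12 + Y**2 - 165*Y)
-103051/M(U(-19, -23)) = -103051/(12 + 56**2 - 165*56) = -103051/(12 + 3136 - 9240) = -103051/(-6092) = -103051*(-1/6092) = 103051/6092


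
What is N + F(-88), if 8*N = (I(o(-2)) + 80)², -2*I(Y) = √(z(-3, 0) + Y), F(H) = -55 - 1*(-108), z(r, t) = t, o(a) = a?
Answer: 13647/16 - 10*I*√2 ≈ 852.94 - 14.142*I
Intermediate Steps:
F(H) = 53 (F(H) = -55 + 108 = 53)
I(Y) = -√Y/2 (I(Y) = -√(0 + Y)/2 = -√Y/2)
N = (80 - I*√2/2)²/8 (N = (-I*√2/2 + 80)²/8 = (80 - I*√2/2)²/8 ≈ 799.94 - 14.142*I)
N + F(-88) = (160 - I*√2)²/32 + 53 = 53 + (160 - I*√2)²/32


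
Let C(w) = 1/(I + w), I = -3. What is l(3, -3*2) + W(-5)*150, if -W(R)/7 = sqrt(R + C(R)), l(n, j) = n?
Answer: 3 - 525*I*sqrt(82)/2 ≈ 3.0 - 2377.0*I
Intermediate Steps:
C(w) = 1/(-3 + w)
W(R) = -7*sqrt(R + 1/(-3 + R))
l(3, -3*2) + W(-5)*150 = 3 - 7*sqrt(1 - 5*(-3 - 5))*(I*sqrt(2)/4)*150 = 3 - 7*sqrt(1 - 5*(-8))*(I*sqrt(2)/4)*150 = 3 - 7*I*sqrt(2)*sqrt(1 + 40)/4*150 = 3 - 7*I*sqrt(82)/4*150 = 3 - 525*I*sqrt(82)/2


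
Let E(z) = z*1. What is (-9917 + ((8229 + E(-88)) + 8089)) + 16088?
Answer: 22401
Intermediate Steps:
E(z) = z
(-9917 + ((8229 + E(-88)) + 8089)) + 16088 = (-9917 + ((8229 - 88) + 8089)) + 16088 = (-9917 + (8141 + 8089)) + 16088 = (-9917 + 16230) + 16088 = 6313 + 16088 = 22401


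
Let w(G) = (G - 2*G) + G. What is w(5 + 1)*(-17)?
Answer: 0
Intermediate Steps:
w(G) = 0 (w(G) = -G + G = 0)
w(5 + 1)*(-17) = 0*(-17) = 0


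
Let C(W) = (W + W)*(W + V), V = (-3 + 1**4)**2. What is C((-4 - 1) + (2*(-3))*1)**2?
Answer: 23716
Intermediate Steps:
V = 4 (V = (-3 + 1)**2 = (-2)**2 = 4)
C(W) = 2*W*(4 + W) (C(W) = (W + W)*(W + 4) = (2*W)*(4 + W) = 2*W*(4 + W))
C((-4 - 1) + (2*(-3))*1)**2 = (2*((-4 - 1) + (2*(-3))*1)*(4 + ((-4 - 1) + (2*(-3))*1)))**2 = (2*(-5 - 6*1)*(4 + (-5 - 6*1)))**2 = (2*(-5 - 6)*(4 + (-5 - 6)))**2 = (2*(-11)*(4 - 11))**2 = (2*(-11)*(-7))**2 = 154**2 = 23716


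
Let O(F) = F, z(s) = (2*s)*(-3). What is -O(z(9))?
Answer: 54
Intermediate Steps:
z(s) = -6*s
-O(z(9)) = -(-6)*9 = -1*(-54) = 54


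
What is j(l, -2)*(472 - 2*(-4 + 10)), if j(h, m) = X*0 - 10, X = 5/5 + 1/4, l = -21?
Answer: -4600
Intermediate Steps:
X = 5/4 (X = 5*(⅕) + 1*(¼) = 1 + ¼ = 5/4 ≈ 1.2500)
j(h, m) = -10 (j(h, m) = (5/4)*0 - 10 = 0 - 10 = -10)
j(l, -2)*(472 - 2*(-4 + 10)) = -10*(472 - 2*(-4 + 10)) = -10*(472 - 2*6) = -10*(472 - 12) = -10*460 = -4600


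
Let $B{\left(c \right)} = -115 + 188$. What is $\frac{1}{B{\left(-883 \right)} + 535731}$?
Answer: $\frac{1}{535804} \approx 1.8664 \cdot 10^{-6}$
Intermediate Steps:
$B{\left(c \right)} = 73$
$\frac{1}{B{\left(-883 \right)} + 535731} = \frac{1}{73 + 535731} = \frac{1}{535804}$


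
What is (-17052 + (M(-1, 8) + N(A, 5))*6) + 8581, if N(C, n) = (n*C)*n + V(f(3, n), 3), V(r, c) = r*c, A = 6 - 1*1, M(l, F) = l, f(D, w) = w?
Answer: -7637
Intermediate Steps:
A = 5 (A = 6 - 1 = 5)
V(r, c) = c*r
N(C, n) = 3*n + C*n² (N(C, n) = (n*C)*n + 3*n = (C*n)*n + 3*n = C*n² + 3*n = 3*n + C*n²)
(-17052 + (M(-1, 8) + N(A, 5))*6) + 8581 = (-17052 + (-1 + 5*(3 + 5*5))*6) + 8581 = (-17052 + (-1 + 5*(3 + 25))*6) + 8581 = (-17052 + (-1 + 5*28)*6) + 8581 = (-17052 + (-1 + 140)*6) + 8581 = (-17052 + 139*6) + 8581 = (-17052 + 834) + 8581 = -16218 + 8581 = -7637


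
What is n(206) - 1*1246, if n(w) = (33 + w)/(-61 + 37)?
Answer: -30143/24 ≈ -1256.0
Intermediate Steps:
n(w) = -11/8 - w/24 (n(w) = (33 + w)/(-24) = (33 + w)*(-1/24) = -11/8 - w/24)
n(206) - 1*1246 = (-11/8 - 1/24*206) - 1*1246 = (-11/8 - 103/12) - 1246 = -239/24 - 1246 = -30143/24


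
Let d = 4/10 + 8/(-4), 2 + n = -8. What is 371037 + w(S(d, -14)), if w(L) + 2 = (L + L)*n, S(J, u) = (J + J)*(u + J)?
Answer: 1850183/5 ≈ 3.7004e+5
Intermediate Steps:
n = -10 (n = -2 - 8 = -10)
d = -8/5 (d = 4*(⅒) + 8*(-¼) = ⅖ - 2 = -8/5 ≈ -1.6000)
S(J, u) = 2*J*(J + u) (S(J, u) = (2*J)*(J + u) = 2*J*(J + u))
w(L) = -2 - 20*L (w(L) = -2 + (L + L)*(-10) = -2 + (2*L)*(-10) = -2 - 20*L)
371037 + w(S(d, -14)) = 371037 + (-2 - 40*(-8)*(-8/5 - 14)/5) = 371037 + (-2 - 40*(-8)*(-78)/(5*5)) = 371037 + (-2 - 20*1248/25) = 371037 + (-2 - 4992/5) = 371037 - 5002/5 = 1850183/5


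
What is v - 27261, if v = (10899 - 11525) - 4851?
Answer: -32738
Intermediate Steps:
v = -5477 (v = -626 - 4851 = -5477)
v - 27261 = -5477 - 27261 = -32738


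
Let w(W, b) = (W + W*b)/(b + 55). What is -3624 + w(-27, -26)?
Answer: -104421/29 ≈ -3600.7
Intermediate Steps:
w(W, b) = (W + W*b)/(55 + b)
-3624 + w(-27, -26) = -3624 - 27*(1 - 26)/(55 - 26) = -3624 - 27*(-25)/29 = -3624 - 27*1/29*(-25) = -3624 + 675/29 = -104421/29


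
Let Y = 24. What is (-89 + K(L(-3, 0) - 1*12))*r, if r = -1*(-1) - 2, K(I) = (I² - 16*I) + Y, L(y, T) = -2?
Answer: -355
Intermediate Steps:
K(I) = 24 + I² - 16*I (K(I) = (I² - 16*I) + 24 = 24 + I² - 16*I)
r = -1 (r = 1 - 2 = -1)
(-89 + K(L(-3, 0) - 1*12))*r = (-89 + (24 + (-2 - 1*12)² - 16*(-2 - 1*12)))*(-1) = (-89 + (24 + (-2 - 12)² - 16*(-2 - 12)))*(-1) = (-89 + (24 + (-14)² - 16*(-14)))*(-1) = (-89 + (24 + 196 + 224))*(-1) = (-89 + 444)*(-1) = 355*(-1) = -355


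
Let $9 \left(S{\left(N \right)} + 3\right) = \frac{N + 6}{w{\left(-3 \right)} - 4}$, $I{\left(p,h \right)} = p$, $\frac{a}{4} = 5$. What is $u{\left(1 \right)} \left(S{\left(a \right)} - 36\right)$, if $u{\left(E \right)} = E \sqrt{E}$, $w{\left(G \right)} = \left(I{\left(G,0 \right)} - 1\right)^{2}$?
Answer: $- \frac{2093}{54} \approx -38.759$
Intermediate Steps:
$a = 20$ ($a = 4 \cdot 5 = 20$)
$w{\left(G \right)} = \left(-1 + G\right)^{2}$ ($w{\left(G \right)} = \left(G - 1\right)^{2} = \left(-1 + G\right)^{2}$)
$u{\left(E \right)} = E^{\frac{3}{2}}$
$S{\left(N \right)} = - \frac{53}{18} + \frac{N}{108}$ ($S{\left(N \right)} = -3 + \frac{\left(N + 6\right) \frac{1}{\left(-1 - 3\right)^{2} - 4}}{9} = -3 + \frac{\left(6 + N\right) \frac{1}{\left(-4\right)^{2} - 4}}{9} = -3 + \frac{\left(6 + N\right) \frac{1}{16 - 4}}{9} = -3 + \frac{\left(6 + N\right) \frac{1}{12}}{9} = -3 + \frac{\frac{1}{2} + \frac{N}{12}}{9} = -3 + \left(\frac{1}{18} + \frac{N}{108}\right) = - \frac{53}{18} + \frac{N}{108}$)
$u{\left(1 \right)} \left(S{\left(a \right)} - 36\right) = 1^{\frac{3}{2}} \left(\left(- \frac{53}{18} + \frac{1}{108} \cdot 20\right) - 36\right) = 1 \left(\left(- \frac{53}{18} + \frac{5}{27}\right) - 36\right) = 1 \left(- \frac{149}{54} - 36\right) = 1 \left(- \frac{2093}{54}\right) = - \frac{2093}{54}$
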